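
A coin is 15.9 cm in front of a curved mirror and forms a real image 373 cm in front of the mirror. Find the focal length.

Real image ⇒ d_i = +373 cm.
1/f = 1/d_o + 1/d_i = 1/(15.9) + 1/(373) = 0.06557, so f = 15.2 cm.
Since f is positive, the curved mirror is concave.

f = 15.2 cm (concave)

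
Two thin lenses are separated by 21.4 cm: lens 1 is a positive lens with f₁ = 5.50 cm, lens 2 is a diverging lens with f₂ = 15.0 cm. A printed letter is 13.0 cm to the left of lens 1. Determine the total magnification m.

Lens 1: 1/d_i1 = 1/(5.50) − 1/(13.0) = 0.1049, so d_i1 = 9.533 cm; m₁ = −d_i1/d_o1 = -0.7333.
d_o2 = 21.4 − (9.533) = 11.87 cm.
f₂ = −15.0 cm (diverging).
Lens 2: 1/d_i2 = 1/(-15.0) − 1/(11.87) = -0.1509, so d_i2 = -6.626 cm; m₂ = −d_i2/d_o2 = +0.5582.
m = m₁·m₂ = (-0.7333)(+0.5582) = -0.409.

m = -0.409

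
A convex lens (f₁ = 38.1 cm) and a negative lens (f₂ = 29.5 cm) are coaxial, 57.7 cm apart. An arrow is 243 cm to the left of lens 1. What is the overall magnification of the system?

m = -0.131

Lens 1: 1/d_i1 = 1/(38.1) − 1/(243) = 0.02213, so d_i1 = 45.18 cm; m₁ = −d_i1/d_o1 = -0.1859.
d_o2 = 57.7 − (45.18) = 12.52 cm.
f₂ = −29.5 cm (diverging).
Lens 2: 1/d_i2 = 1/(-29.5) − 1/(12.52) = -0.1138, so d_i2 = -8.790 cm; m₂ = −d_i2/d_o2 = +0.7020.
m = m₁·m₂ = (-0.1859)(+0.7020) = -0.131.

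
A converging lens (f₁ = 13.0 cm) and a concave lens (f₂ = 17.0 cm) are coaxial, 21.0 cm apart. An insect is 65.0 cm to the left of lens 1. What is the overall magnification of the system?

Lens 1: 1/d_i1 = 1/(13.0) − 1/(65.0) = 0.06154, so d_i1 = 16.25 cm; m₁ = −d_i1/d_o1 = -0.2500.
d_o2 = 21.0 − (16.25) = 4.750 cm.
f₂ = −17.0 cm (diverging).
Lens 2: 1/d_i2 = 1/(-17.0) − 1/(4.750) = -0.2693, so d_i2 = -3.713 cm; m₂ = −d_i2/d_o2 = +0.7816.
m = m₁·m₂ = (-0.2500)(+0.7816) = -0.195.

m = -0.195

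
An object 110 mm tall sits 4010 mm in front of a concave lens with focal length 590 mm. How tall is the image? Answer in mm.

14.1 mm

For a concave lens, f = -590 mm.
1/d_i = 1/f − 1/d_o = 1/(-590.0) − 1/(4010) = -0.001944, so d_i = -514.3 mm.
m = −d_i/d_o = +0.1283.
|h_i| = |m|·h_o = 0.1283 × 110 = 14.1 mm. The image is virtual, upright and reduced, on the same side as the object.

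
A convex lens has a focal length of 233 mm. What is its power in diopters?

P = +4.29 D

f = 23.3 cm = 0.233 m.
P = 1/f = 1/(0.233 m) = +4.29 D.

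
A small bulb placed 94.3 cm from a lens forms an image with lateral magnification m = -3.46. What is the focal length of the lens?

f = 73.2 cm (converging)

m = −d_i/d_o ⇒ d_i = −m·d_o = −(-3.46)·(94.3) = 326.3 cm.
1/f = 1/d_o + 1/d_i = 1/(94.3) + 1/(326.3) = 0.01367, so f = 73.2 cm.
Since f is positive, the lens is converging.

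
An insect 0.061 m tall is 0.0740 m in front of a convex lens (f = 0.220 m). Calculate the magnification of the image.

m = +1.51

1/d_i = 1/f − 1/d_o = 1/(0.2200) − 1/(0.0740) = -8.968, so d_i = -0.1115 m.
m = −d_i/d_o = −(-0.1115)/(0.0740) = +1.51.
The image is virtual, upright and enlarged, on the same side as the object.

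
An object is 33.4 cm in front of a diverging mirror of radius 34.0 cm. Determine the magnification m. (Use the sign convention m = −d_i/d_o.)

f = R/2 = 34.0/2 = 17.00 cm; for a diverging mirror, f = -17.00 cm.
1/d_i = 1/f − 1/d_o = 1/(-17.00) − 1/(33.4) = -0.08876, so d_i = -11.27 cm.
m = −d_i/d_o = −(-11.27)/(33.4) = +0.337.
The image is virtual, upright and reduced, behind the mirror.

m = +0.337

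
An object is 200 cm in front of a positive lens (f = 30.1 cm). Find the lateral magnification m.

1/d_i = 1/f − 1/d_o = 1/(30.10) − 1/(200) = 0.02822, so d_i = 35.43 cm.
m = −d_i/d_o = −(35.43)/(200) = -0.177.
The image is real, inverted and reduced, on the far side of the lens.

m = -0.177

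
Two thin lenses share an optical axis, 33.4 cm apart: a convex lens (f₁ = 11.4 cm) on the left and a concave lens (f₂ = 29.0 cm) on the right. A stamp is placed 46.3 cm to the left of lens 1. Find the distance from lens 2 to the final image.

Lens 1: 1/d_i1 = 1/f₁ − 1/d_o1 = 1/(11.4) − 1/(46.3) = 0.06612, so d_i1 = 15.12 cm.
The intermediate image is 15.12 cm to the right of lens 1, which is 33.4 − (15.12) = 18.28 cm to the left of lens 2, so d_o2 = +18.28 cm.
Lens 2 is diverging, so f₂ = −29.0 cm.
Lens 2: 1/d_i2 = 1/f₂ − 1/d_o2 = 1/(-29.0) − 1/(18.28) = -0.08919, so d_i2 = -11.2 cm.
The final image is virtual, 11.2 cm to the left of lens 2 (overall magnification ≈ -0.20).

11.2 cm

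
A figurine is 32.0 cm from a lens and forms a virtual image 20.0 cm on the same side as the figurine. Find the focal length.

Virtual image ⇒ d_i = −20.0 cm.
1/f = 1/d_o + 1/d_i = 1/(32.0) + 1/(-20.0) = -0.01875, so f = -53.3 cm.
Since f is negative, the lens is diverging.

f = -53.3 cm (diverging)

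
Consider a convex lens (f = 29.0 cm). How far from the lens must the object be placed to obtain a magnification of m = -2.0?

m = −d_i/d_o ⇒ d_i = −m·d_o.
1/f = 1/d_o + 1/d_i = 1/d_o − 1/(m·d_o) = (1 − 1/m)/d_o, so d_o = f(1 − 1/m) = (29.00)(1 − 1/(-2.0)) = 43.5 cm.

43.5 cm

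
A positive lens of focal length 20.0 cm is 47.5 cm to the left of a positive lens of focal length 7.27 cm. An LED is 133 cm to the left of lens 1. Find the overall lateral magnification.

m = +0.0771

Lens 1: 1/d_i1 = 1/(20.0) − 1/(133) = 0.04248, so d_i1 = 23.54 cm; m₁ = −d_i1/d_o1 = -0.1770.
d_o2 = 47.5 − (23.54) = 23.96 cm.
Lens 2: 1/d_i2 = 1/(7.27) − 1/(23.96) = 0.09582, so d_i2 = 10.44 cm; m₂ = −d_i2/d_o2 = -0.4356.
m = m₁·m₂ = (-0.1770)(-0.4356) = +0.0771.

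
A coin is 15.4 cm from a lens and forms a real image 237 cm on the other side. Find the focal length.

Real image ⇒ d_i = +237 cm.
1/f = 1/d_o + 1/d_i = 1/(15.4) + 1/(237) = 0.06915, so f = 14.5 cm.
Since f is positive, the lens is converging.

f = 14.5 cm (converging)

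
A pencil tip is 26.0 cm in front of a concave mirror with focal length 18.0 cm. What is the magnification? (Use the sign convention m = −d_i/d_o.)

1/d_i = 1/f − 1/d_o = 1/(18.00) − 1/(26.0) = 0.01709, so d_i = 58.50 cm.
m = −d_i/d_o = −(58.50)/(26.0) = -2.25.
The image is real, inverted and enlarged, in front of the mirror.

m = -2.25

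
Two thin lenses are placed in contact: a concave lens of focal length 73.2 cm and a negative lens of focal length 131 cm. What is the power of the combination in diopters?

P₁ = 1/f₁ = 1/(-0.732 m) = -1.366 D; P₂ = 1/f₂ = 1/(-1.31 m) = -0.7634 D.
For thin lenses in contact, P = P₁ + P₂ = (-1.366) + (-0.7634) = -2.13 D.

P = -2.13 D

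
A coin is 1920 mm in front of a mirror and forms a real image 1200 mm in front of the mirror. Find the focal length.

Real image ⇒ d_i = +1200 mm.
1/f = 1/d_o + 1/d_i = 1/(1920) + 1/(1200) = 0.001354, so f = 738 mm.
Since f is positive, the mirror is concave.

f = 738 mm (concave)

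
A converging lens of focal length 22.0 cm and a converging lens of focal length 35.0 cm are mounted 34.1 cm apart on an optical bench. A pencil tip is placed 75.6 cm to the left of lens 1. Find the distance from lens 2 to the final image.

Lens 1: 1/d_i1 = 1/f₁ − 1/d_o1 = 1/(22.0) − 1/(75.6) = 0.03223, so d_i1 = 31.03 cm.
The intermediate image is 31.03 cm to the right of lens 1, which is 34.1 − (31.03) = 3.070 cm to the left of lens 2, so d_o2 = +3.070 cm.
Lens 2: 1/d_i2 = 1/f₂ − 1/d_o2 = 1/(35.0) − 1/(3.070) = -0.2972, so d_i2 = -3.37 cm.
The final image is virtual, 3.37 cm to the left of lens 2 (overall magnification ≈ -0.45).

3.37 cm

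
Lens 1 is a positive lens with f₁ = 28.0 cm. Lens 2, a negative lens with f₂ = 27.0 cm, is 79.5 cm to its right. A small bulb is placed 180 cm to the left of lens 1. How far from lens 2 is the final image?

17.1 cm

Lens 1: 1/d_i1 = 1/f₁ − 1/d_o1 = 1/(28.0) − 1/(180) = 0.03016, so d_i1 = 33.16 cm.
The intermediate image is 33.16 cm to the right of lens 1, which is 79.5 − (33.16) = 46.34 cm to the left of lens 2, so d_o2 = +46.34 cm.
Lens 2 is diverging, so f₂ = −27.0 cm.
Lens 2: 1/d_i2 = 1/f₂ − 1/d_o2 = 1/(-27.0) − 1/(46.34) = -0.05862, so d_i2 = -17.1 cm.
The final image is virtual, 17.1 cm to the left of lens 2 (overall magnification ≈ -0.068).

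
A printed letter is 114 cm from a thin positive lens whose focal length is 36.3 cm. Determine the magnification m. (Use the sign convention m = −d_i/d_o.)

m = -0.467

1/d_i = 1/f − 1/d_o = 1/(36.30) − 1/(114) = 0.01878, so d_i = 53.26 cm.
m = −d_i/d_o = −(53.26)/(114) = -0.467.
The image is real, inverted and reduced, on the far side of the lens.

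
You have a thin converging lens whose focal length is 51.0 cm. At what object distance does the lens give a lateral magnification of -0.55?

m = −d_i/d_o ⇒ d_i = −m·d_o.
1/f = 1/d_o + 1/d_i = 1/d_o − 1/(m·d_o) = (1 − 1/m)/d_o, so d_o = f(1 − 1/m) = (51.00)(1 − 1/(-0.55)) = 144 cm.

144 cm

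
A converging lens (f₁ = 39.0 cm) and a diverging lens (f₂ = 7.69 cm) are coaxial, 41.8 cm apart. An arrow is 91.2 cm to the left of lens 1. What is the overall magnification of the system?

Lens 1: 1/d_i1 = 1/(39.0) − 1/(91.2) = 0.01468, so d_i1 = 68.14 cm; m₁ = −d_i1/d_o1 = -0.7471.
d_o2 = 41.8 − (68.14) = -26.34 cm (virtual object).
f₂ = −7.69 cm (diverging).
Lens 2: 1/d_i2 = 1/(-7.69) − 1/(-26.34) = -0.09207, so d_i2 = -10.86 cm; m₂ = −d_i2/d_o2 = -0.4123.
m = m₁·m₂ = (-0.7471)(-0.4123) = +0.308.

m = +0.308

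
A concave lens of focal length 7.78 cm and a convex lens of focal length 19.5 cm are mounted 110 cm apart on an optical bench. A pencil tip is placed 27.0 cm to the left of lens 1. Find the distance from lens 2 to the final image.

Lens 1 is diverging, so f₁ = −7.78 cm.
Lens 1: 1/d_i1 = 1/f₁ − 1/d_o1 = 1/(-7.78) − 1/(27.0) = -0.1656, so d_i1 = -6.040 cm.
The intermediate image is 6.040 cm to the left of lens 1 (virtual), which is 110 − (-6.040) = 116.0 cm to the left of lens 2, so d_o2 = +116.0 cm.
Lens 2: 1/d_i2 = 1/f₂ − 1/d_o2 = 1/(19.5) − 1/(116.0) = 0.04266, so d_i2 = 23.4 cm.
The final image is real, 23.4 cm to the right of lens 2 (overall magnification ≈ -0.045).

23.4 cm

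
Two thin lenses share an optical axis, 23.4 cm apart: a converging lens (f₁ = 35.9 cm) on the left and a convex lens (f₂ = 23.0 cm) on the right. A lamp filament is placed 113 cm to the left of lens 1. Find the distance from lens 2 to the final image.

Lens 1: 1/d_i1 = 1/f₁ − 1/d_o1 = 1/(35.9) − 1/(113) = 0.01901, so d_i1 = 52.62 cm.
The intermediate image is 52.62 cm to the right of lens 1, which lies 29.22 cm to the right of lens 2 — a virtual object — so d_o2 = −29.22 cm.
Lens 2: 1/d_i2 = 1/f₂ − 1/d_o2 = 1/(23.0) − 1/(-29.22) = 0.07770, so d_i2 = 12.9 cm.
The final image is real, 12.9 cm to the right of lens 2 (overall magnification ≈ -0.21).

12.9 cm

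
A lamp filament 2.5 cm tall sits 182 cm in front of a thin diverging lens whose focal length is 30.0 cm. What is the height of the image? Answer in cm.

0.354 cm

For a diverging lens, f = -30.0 cm.
1/d_i = 1/f − 1/d_o = 1/(-30.00) − 1/(182) = -0.03883, so d_i = -25.75 cm.
m = −d_i/d_o = +0.1415.
|h_i| = |m|·h_o = 0.1415 × 2.5 = 0.354 cm. The image is virtual, upright and reduced, on the same side as the object.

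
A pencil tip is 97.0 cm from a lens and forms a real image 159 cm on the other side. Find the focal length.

f = 60.2 cm (converging)

Real image ⇒ d_i = +159 cm.
1/f = 1/d_o + 1/d_i = 1/(97.0) + 1/(159) = 0.01660, so f = 60.2 cm.
Since f is positive, the lens is converging.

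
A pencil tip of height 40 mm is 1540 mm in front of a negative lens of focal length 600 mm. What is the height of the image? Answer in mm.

11.2 mm

For a negative lens, f = -600 mm.
1/d_i = 1/f − 1/d_o = 1/(-600.0) − 1/(1540) = -0.002316, so d_i = -431.8 mm.
m = −d_i/d_o = +0.2804.
|h_i| = |m|·h_o = 0.2804 × 40 = 11.2 mm. The image is virtual, upright and reduced, on the same side as the object.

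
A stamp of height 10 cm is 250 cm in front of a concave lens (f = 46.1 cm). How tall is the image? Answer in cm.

For a concave lens, f = -46.1 cm.
1/d_i = 1/f − 1/d_o = 1/(-46.10) − 1/(250) = -0.02569, so d_i = -38.92 cm.
m = −d_i/d_o = +0.1557.
|h_i| = |m|·h_o = 0.1557 × 10 = 1.56 cm. The image is virtual, upright and reduced, on the same side as the object.

1.56 cm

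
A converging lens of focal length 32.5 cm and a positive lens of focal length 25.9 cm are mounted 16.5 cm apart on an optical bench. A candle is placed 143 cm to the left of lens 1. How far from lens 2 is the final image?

Lens 1: 1/d_i1 = 1/f₁ − 1/d_o1 = 1/(32.5) − 1/(143) = 0.02378, so d_i1 = 42.06 cm.
The intermediate image is 42.06 cm to the right of lens 1, which lies 25.56 cm to the right of lens 2 — a virtual object — so d_o2 = −25.56 cm.
Lens 2: 1/d_i2 = 1/f₂ − 1/d_o2 = 1/(25.9) − 1/(-25.56) = 0.07773, so d_i2 = 12.9 cm.
The final image is real, 12.9 cm to the right of lens 2 (overall magnification ≈ -0.15).

12.9 cm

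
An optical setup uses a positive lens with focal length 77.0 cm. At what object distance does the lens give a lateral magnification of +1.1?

m = −d_i/d_o ⇒ d_i = −m·d_o.
1/f = 1/d_o + 1/d_i = 1/d_o − 1/(m·d_o) = (1 − 1/m)/d_o, so d_o = f(1 − 1/m) = (77.00)(1 − 1/(+1.1)) = 7.00 cm.

7.00 cm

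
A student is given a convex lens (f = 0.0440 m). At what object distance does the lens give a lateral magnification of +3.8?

0.0324 m

m = −d_i/d_o ⇒ d_i = −m·d_o.
1/f = 1/d_o + 1/d_i = 1/d_o − 1/(m·d_o) = (1 − 1/m)/d_o, so d_o = f(1 − 1/m) = (0.04400)(1 − 1/(+3.8)) = 0.0324 m.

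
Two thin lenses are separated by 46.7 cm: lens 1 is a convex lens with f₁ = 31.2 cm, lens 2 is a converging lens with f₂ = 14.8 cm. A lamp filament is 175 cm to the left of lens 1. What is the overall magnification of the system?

Lens 1: 1/d_i1 = 1/(31.2) − 1/(175) = 0.02634, so d_i1 = 37.97 cm; m₁ = −d_i1/d_o1 = -0.2170.
d_o2 = 46.7 − (37.97) = 8.730 cm.
Lens 2: 1/d_i2 = 1/(14.8) − 1/(8.730) = -0.04698, so d_i2 = -21.29 cm; m₂ = −d_i2/d_o2 = +2.438.
m = m₁·m₂ = (-0.2170)(+2.438) = -0.529.

m = -0.529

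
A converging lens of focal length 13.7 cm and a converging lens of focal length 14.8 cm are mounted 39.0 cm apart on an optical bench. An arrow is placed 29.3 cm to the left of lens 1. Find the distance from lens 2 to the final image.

Lens 1: 1/d_i1 = 1/f₁ − 1/d_o1 = 1/(13.7) − 1/(29.3) = 0.03886, so d_i1 = 25.73 cm.
The intermediate image is 25.73 cm to the right of lens 1, which is 39.0 − (25.73) = 13.27 cm to the left of lens 2, so d_o2 = +13.27 cm.
Lens 2: 1/d_i2 = 1/f₂ − 1/d_o2 = 1/(14.8) − 1/(13.27) = -0.007790, so d_i2 = -128 cm.
The final image is virtual, 128 cm to the left of lens 2 (overall magnification ≈ -8.5).

128 cm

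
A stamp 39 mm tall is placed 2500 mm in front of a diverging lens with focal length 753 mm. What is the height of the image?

For a diverging lens, f = -753 mm.
1/d_i = 1/f − 1/d_o = 1/(-753.0) − 1/(2500) = -0.001728, so d_i = -578.7 mm.
m = −d_i/d_o = +0.2315.
|h_i| = |m|·h_o = 0.2315 × 39 = 9.03 mm. The image is virtual, upright and reduced, on the same side as the object.

9.03 mm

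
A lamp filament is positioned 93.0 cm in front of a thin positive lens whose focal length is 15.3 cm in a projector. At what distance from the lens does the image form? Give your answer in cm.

18.3 cm

Thin-lens equation: 1/v = 1/f − 1/u = 1/(15.30) − 1/(93.0) = 0.06536 − 0.01075 = 0.05461, so v = 18.3 cm.
The image is real, inverted and reduced, on the far side of the lens.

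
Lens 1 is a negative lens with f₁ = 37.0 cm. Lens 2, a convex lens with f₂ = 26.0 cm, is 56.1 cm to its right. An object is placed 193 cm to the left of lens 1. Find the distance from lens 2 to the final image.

37.1 cm

Lens 1 is diverging, so f₁ = −37.0 cm.
Lens 1: 1/d_i1 = 1/f₁ − 1/d_o1 = 1/(-37.0) − 1/(193) = -0.03221, so d_i1 = -31.05 cm.
The intermediate image is 31.05 cm to the left of lens 1 (virtual), which is 56.1 − (-31.05) = 87.15 cm to the left of lens 2, so d_o2 = +87.15 cm.
Lens 2: 1/d_i2 = 1/f₂ − 1/d_o2 = 1/(26.0) − 1/(87.15) = 0.02699, so d_i2 = 37.1 cm.
The final image is real, 37.1 cm to the right of lens 2 (overall magnification ≈ -0.068).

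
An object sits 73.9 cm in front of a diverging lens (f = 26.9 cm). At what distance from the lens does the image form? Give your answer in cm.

19.7 cm

For a diverging lens, f = -26.9 cm.
Lens equation: 1/v = 1/f − 1/u = 1/(-26.90) − 1/(73.9) = -0.03717 − 0.01353 = -0.05071, so v = -19.7 cm.
The image is virtual, upright and reduced, on the same side as the object.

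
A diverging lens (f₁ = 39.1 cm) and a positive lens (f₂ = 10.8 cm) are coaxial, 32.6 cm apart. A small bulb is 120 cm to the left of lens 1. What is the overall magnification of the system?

m = -0.0517

f₁ = −39.1 cm (diverging).
Lens 1: 1/d_i1 = 1/(-39.1) − 1/(120) = -0.03391, so d_i1 = -29.49 cm; m₁ = −d_i1/d_o1 = +0.2457.
d_o2 = 32.6 − (-29.49) = 62.09 cm.
Lens 2: 1/d_i2 = 1/(10.8) − 1/(62.09) = 0.07649, so d_i2 = 13.07 cm; m₂ = −d_i2/d_o2 = -0.2106.
m = m₁·m₂ = (+0.2457)(-0.2106) = -0.0517.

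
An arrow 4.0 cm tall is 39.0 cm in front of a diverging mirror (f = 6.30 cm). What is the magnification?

m = +0.139

For a diverging mirror, f = -6.30 cm.
1/d_i = 1/f − 1/d_o = 1/(-6.300) − 1/(39.0) = -0.1844, so d_i = -5.424 cm.
m = −d_i/d_o = −(-5.424)/(39.0) = +0.139.
The image is virtual, upright and reduced, behind the mirror.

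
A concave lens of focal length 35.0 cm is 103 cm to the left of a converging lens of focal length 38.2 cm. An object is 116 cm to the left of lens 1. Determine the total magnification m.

f₁ = −35.0 cm (diverging).
Lens 1: 1/d_i1 = 1/(-35.0) − 1/(116) = -0.03719, so d_i1 = -26.89 cm; m₁ = −d_i1/d_o1 = +0.2318.
d_o2 = 103 − (-26.89) = 129.9 cm.
Lens 2: 1/d_i2 = 1/(38.2) − 1/(129.9) = 0.01848, so d_i2 = 54.11 cm; m₂ = −d_i2/d_o2 = -0.4166.
m = m₁·m₂ = (+0.2318)(-0.4166) = -0.0966.

m = -0.0966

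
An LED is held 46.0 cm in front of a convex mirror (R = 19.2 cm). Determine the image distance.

f = R/2 = 19.2/2 = 9.600 cm; for a convex mirror, f = -9.600 cm.
Mirror equation: 1/d_i = 1/f − 1/d_o = 1/(-9.600) − 1/(46.0) = -0.1042 − 0.02174 = -0.1259, so d_i = -7.94 cm.
The image is virtual, upright and reduced, behind the mirror.

7.94 cm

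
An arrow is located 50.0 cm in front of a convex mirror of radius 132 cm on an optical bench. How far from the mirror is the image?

f = R/2 = 132/2 = 66.00 cm; for a convex mirror, f = -66.00 cm.
Mirror equation: 1/d_i = 1/f − 1/d_o = 1/(-66.00) − 1/(50.0) = -0.01515 − 0.02000 = -0.03515, so d_i = -28.4 cm.
The image is virtual, upright and reduced, behind the mirror.

28.4 cm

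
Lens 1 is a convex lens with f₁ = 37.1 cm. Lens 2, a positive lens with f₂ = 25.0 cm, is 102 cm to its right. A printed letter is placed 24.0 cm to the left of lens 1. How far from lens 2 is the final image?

Lens 1: 1/d_i1 = 1/f₁ − 1/d_o1 = 1/(37.1) − 1/(24.0) = -0.01471, so d_i1 = -67.97 cm.
The intermediate image is 67.97 cm to the left of lens 1 (virtual), which is 102 − (-67.97) = 170.0 cm to the left of lens 2, so d_o2 = +170.0 cm.
Lens 2: 1/d_i2 = 1/f₂ − 1/d_o2 = 1/(25.0) − 1/(170.0) = 0.03412, so d_i2 = 29.3 cm.
The final image is real, 29.3 cm to the right of lens 2 (overall magnification ≈ -0.49).

29.3 cm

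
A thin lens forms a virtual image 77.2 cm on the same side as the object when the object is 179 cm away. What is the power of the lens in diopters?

Virtual image ⇒ d_i = −77.2 cm.
1/f = 1/d_o + 1/d_i = 1/(179) + 1/(-77.2) = -0.007367 cm⁻¹.
f = -135.7 cm = -1.357 m, so P = 1/f = -0.737 D.

P = -0.737 D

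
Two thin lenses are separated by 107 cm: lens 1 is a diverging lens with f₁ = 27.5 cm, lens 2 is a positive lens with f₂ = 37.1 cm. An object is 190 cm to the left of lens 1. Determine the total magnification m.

f₁ = −27.5 cm (diverging).
Lens 1: 1/d_i1 = 1/(-27.5) − 1/(190) = -0.04163, so d_i1 = -24.02 cm; m₁ = −d_i1/d_o1 = +0.1264.
d_o2 = 107 − (-24.02) = 131.0 cm.
Lens 2: 1/d_i2 = 1/(37.1) − 1/(131.0) = 0.01932, so d_i2 = 51.76 cm; m₂ = −d_i2/d_o2 = -0.3951.
m = m₁·m₂ = (+0.1264)(-0.3951) = -0.0499.

m = -0.0499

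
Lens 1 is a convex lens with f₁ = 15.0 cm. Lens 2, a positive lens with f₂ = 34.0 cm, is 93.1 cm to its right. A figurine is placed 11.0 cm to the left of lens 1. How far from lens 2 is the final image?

Lens 1: 1/d_i1 = 1/f₁ − 1/d_o1 = 1/(15.0) − 1/(11.0) = -0.02424, so d_i1 = -41.25 cm.
The intermediate image is 41.25 cm to the left of lens 1 (virtual), which is 93.1 − (-41.25) = 134.3 cm to the left of lens 2, so d_o2 = +134.3 cm.
Lens 2: 1/d_i2 = 1/f₂ − 1/d_o2 = 1/(34.0) − 1/(134.3) = 0.02197, so d_i2 = 45.5 cm.
The final image is real, 45.5 cm to the right of lens 2 (overall magnification ≈ -1.3).

45.5 cm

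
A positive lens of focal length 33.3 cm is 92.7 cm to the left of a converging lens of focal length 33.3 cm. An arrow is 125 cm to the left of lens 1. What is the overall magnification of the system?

Lens 1: 1/d_i1 = 1/(33.3) − 1/(125) = 0.02203, so d_i1 = 45.39 cm; m₁ = −d_i1/d_o1 = -0.3631.
d_o2 = 92.7 − (45.39) = 47.31 cm.
Lens 2: 1/d_i2 = 1/(33.3) − 1/(47.31) = 0.008893, so d_i2 = 112.4 cm; m₂ = −d_i2/d_o2 = -2.377.
m = m₁·m₂ = (-0.3631)(-2.377) = +0.863.

m = +0.863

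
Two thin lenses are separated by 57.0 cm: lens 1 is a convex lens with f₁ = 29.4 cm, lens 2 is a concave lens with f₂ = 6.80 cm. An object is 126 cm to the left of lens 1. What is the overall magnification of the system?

m = -0.0813

Lens 1: 1/d_i1 = 1/(29.4) − 1/(126) = 0.02608, so d_i1 = 38.35 cm; m₁ = −d_i1/d_o1 = -0.3044.
d_o2 = 57.0 − (38.35) = 18.65 cm.
f₂ = −6.80 cm (diverging).
Lens 2: 1/d_i2 = 1/(-6.80) − 1/(18.65) = -0.2007, so d_i2 = -4.983 cm; m₂ = −d_i2/d_o2 = +0.2672.
m = m₁·m₂ = (-0.3044)(+0.2672) = -0.0813.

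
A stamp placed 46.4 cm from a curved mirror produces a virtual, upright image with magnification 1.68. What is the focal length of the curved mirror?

f = 115 cm (concave)

m = −d_i/d_o ⇒ d_i = −m·d_o = −(+1.68)·(46.4) = -77.95 cm.
1/f = 1/d_o + 1/d_i = 1/(46.4) + 1/(-77.95) = 0.008723, so f = 115 cm.
Since f is positive, the curved mirror is concave.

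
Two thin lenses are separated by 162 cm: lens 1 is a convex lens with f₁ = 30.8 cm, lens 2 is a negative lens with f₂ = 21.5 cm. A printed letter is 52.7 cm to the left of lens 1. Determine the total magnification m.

m = -0.276

Lens 1: 1/d_i1 = 1/(30.8) − 1/(52.7) = 0.01349, so d_i1 = 74.12 cm; m₁ = −d_i1/d_o1 = -1.406.
d_o2 = 162 − (74.12) = 87.88 cm.
f₂ = −21.5 cm (diverging).
Lens 2: 1/d_i2 = 1/(-21.5) − 1/(87.88) = -0.05789, so d_i2 = -17.27 cm; m₂ = −d_i2/d_o2 = +0.1966.
m = m₁·m₂ = (-1.406)(+0.1966) = -0.276.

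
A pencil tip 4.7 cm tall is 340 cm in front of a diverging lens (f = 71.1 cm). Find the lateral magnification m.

m = +0.173

For a diverging lens, f = -71.1 cm.
1/d_i = 1/f − 1/d_o = 1/(-71.10) − 1/(340) = -0.01701, so d_i = -58.80 cm.
m = −d_i/d_o = −(-58.80)/(340) = +0.173.
The image is virtual, upright and reduced, on the same side as the object.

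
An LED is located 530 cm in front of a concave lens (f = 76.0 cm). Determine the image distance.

66.5 cm

For a concave lens, f = -76.0 cm.
Lens equation: 1/q = 1/f − 1/p = 1/(-76.00) − 1/(530) = -0.01316 − 0.001887 = -0.01504, so q = -66.5 cm.
The image is virtual, upright and reduced, on the same side as the object.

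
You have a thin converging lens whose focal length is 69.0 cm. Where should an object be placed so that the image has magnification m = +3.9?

m = −d_i/d_o ⇒ d_i = −m·d_o.
1/f = 1/d_o + 1/d_i = 1/d_o − 1/(m·d_o) = (1 − 1/m)/d_o, so d_o = f(1 − 1/m) = (69.00)(1 − 1/(+3.9)) = 51.3 cm.

51.3 cm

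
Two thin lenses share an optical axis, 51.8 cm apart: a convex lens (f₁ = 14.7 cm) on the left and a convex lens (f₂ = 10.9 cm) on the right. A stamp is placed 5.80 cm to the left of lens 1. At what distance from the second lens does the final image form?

Lens 1: 1/d_i1 = 1/f₁ − 1/d_o1 = 1/(14.7) − 1/(5.80) = -0.1044, so d_i1 = -9.580 cm.
The intermediate image is 9.580 cm to the left of lens 1 (virtual), which is 51.8 − (-9.580) = 61.38 cm to the left of lens 2, so d_o2 = +61.38 cm.
Lens 2: 1/d_i2 = 1/f₂ − 1/d_o2 = 1/(10.9) − 1/(61.38) = 0.07545, so d_i2 = 13.3 cm.
The final image is real, 13.3 cm to the right of lens 2 (overall magnification ≈ -0.36).

13.3 cm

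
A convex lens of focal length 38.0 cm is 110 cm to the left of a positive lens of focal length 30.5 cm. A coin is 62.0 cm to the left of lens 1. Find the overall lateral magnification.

Lens 1: 1/d_i1 = 1/(38.0) − 1/(62.0) = 0.01019, so d_i1 = 98.17 cm; m₁ = −d_i1/d_o1 = -1.583.
d_o2 = 110 − (98.17) = 11.83 cm.
Lens 2: 1/d_i2 = 1/(30.5) − 1/(11.83) = -0.05174, so d_i2 = -19.33 cm; m₂ = −d_i2/d_o2 = +1.634.
m = m₁·m₂ = (-1.583)(+1.634) = -2.59.

m = -2.59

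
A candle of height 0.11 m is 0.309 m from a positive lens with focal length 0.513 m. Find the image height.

0.277 m

1/d_i = 1/f − 1/d_o = 1/(0.5130) − 1/(0.309) = -1.287, so d_i = -0.7770 m.
m = −d_i/d_o = +2.515.
|h_i| = |m|·h_o = 2.515 × 0.11 = 0.277 m. The image is virtual, upright and enlarged, on the same side as the object.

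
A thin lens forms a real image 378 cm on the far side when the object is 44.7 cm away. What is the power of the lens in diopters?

d_i = +378 cm.
1/f = 1/d_o + 1/d_i = 1/(44.7) + 1/(378) = 0.02502 cm⁻¹.
f = 39.97 cm = 0.3997 m, so P = 1/f = +2.50 D.

P = +2.50 D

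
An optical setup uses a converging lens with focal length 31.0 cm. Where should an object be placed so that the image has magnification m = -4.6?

37.7 cm

m = −d_i/d_o ⇒ d_i = −m·d_o.
1/f = 1/d_o + 1/d_i = 1/d_o − 1/(m·d_o) = (1 − 1/m)/d_o, so d_o = f(1 − 1/m) = (31.00)(1 − 1/(-4.6)) = 37.7 cm.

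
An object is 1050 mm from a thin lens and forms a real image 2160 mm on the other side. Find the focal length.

f = 707 mm (converging)

Real image ⇒ d_i = +2160 mm.
1/f = 1/d_o + 1/d_i = 1/(1050) + 1/(2160) = 0.001415, so f = 707 mm.
Since f is positive, the thin lens is converging.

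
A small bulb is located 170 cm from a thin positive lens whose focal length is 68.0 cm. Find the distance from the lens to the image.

113 cm

Thin-lens equation: 1/q = 1/f − 1/p = 1/(68.00) − 1/(170) = 0.01471 − 0.005882 = 0.008824, so q = 113 cm.
The image is real, inverted and reduced, on the far side of the lens.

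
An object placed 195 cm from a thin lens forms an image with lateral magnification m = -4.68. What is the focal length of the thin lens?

m = −d_i/d_o ⇒ d_i = −m·d_o = −(-4.68)·(195) = 912.6 cm.
1/f = 1/d_o + 1/d_i = 1/(195) + 1/(912.6) = 0.006224, so f = 161 cm.
Since f is positive, the thin lens is converging.

f = 161 cm (converging)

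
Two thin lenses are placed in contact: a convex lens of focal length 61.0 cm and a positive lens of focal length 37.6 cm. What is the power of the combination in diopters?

P = +4.30 D

P₁ = 1/f₁ = 1/(0.610 m) = +1.639 D; P₂ = 1/f₂ = 1/(0.376 m) = +2.660 D.
For thin lenses in contact, P = P₁ + P₂ = (+1.639) + (+2.660) = +4.30 D.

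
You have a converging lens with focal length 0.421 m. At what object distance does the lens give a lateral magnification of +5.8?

0.348 m

m = −d_i/d_o ⇒ d_i = −m·d_o.
1/f = 1/d_o + 1/d_i = 1/d_o − 1/(m·d_o) = (1 − 1/m)/d_o, so d_o = f(1 − 1/m) = (0.4210)(1 − 1/(+5.8)) = 0.348 m.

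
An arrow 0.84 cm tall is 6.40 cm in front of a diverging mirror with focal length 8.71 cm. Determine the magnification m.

For a diverging mirror, f = -8.71 cm.
1/d_i = 1/f − 1/d_o = 1/(-8.710) − 1/(6.40) = -0.2711, so d_i = -3.689 cm.
m = −d_i/d_o = −(-3.689)/(6.40) = +0.576.
The image is virtual, upright and reduced, behind the mirror.

m = +0.576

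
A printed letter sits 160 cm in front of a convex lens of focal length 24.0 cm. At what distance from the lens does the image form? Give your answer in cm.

Lens equation: 1/q = 1/f − 1/p = 1/(24.00) − 1/(160) = 0.04167 − 0.006250 = 0.03542, so q = 28.2 cm.
The image is real, inverted and reduced, on the far side of the lens.

28.2 cm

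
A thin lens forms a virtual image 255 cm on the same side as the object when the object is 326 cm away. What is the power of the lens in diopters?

Virtual image ⇒ d_i = −255 cm.
1/f = 1/d_o + 1/d_i = 1/(326) + 1/(-255) = -0.0008541 cm⁻¹.
f = -1171 cm = -11.71 m, so P = 1/f = -0.0854 D.

P = -0.0854 D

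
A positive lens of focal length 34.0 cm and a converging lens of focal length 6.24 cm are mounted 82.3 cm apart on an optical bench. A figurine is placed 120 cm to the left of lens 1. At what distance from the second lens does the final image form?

7.60 cm

Lens 1: 1/d_i1 = 1/f₁ − 1/d_o1 = 1/(34.0) − 1/(120) = 0.02108, so d_i1 = 47.44 cm.
The intermediate image is 47.44 cm to the right of lens 1, which is 82.3 − (47.44) = 34.86 cm to the left of lens 2, so d_o2 = +34.86 cm.
Lens 2: 1/d_i2 = 1/f₂ − 1/d_o2 = 1/(6.24) − 1/(34.86) = 0.1316, so d_i2 = 7.60 cm.
The final image is real, 7.60 cm to the right of lens 2 (overall magnification ≈ 0.086).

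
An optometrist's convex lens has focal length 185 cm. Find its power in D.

f = 185 cm = 1.85 m.
P = 1/f = 1/(1.85 m) = +0.541 D.

P = +0.541 D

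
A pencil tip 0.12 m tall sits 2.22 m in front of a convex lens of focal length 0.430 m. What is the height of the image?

1/d_i = 1/f − 1/d_o = 1/(0.4300) − 1/(2.22) = 1.875, so d_i = 0.5333 m.
m = −d_i/d_o = -0.2402.
|h_i| = |m|·h_o = 0.2402 × 0.12 = 0.0288 m. The image is real, inverted and reduced, on the far side of the lens.

0.0288 m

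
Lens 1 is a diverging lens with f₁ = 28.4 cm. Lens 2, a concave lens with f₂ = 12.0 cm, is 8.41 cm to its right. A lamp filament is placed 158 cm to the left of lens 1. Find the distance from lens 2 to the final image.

8.76 cm

Lens 1 is diverging, so f₁ = −28.4 cm.
Lens 1: 1/d_i1 = 1/f₁ − 1/d_o1 = 1/(-28.4) − 1/(158) = -0.04154, so d_i1 = -24.07 cm.
The intermediate image is 24.07 cm to the left of lens 1 (virtual), which is 8.41 − (-24.07) = 32.48 cm to the left of lens 2, so d_o2 = +32.48 cm.
Lens 2 is diverging, so f₂ = −12.0 cm.
Lens 2: 1/d_i2 = 1/f₂ − 1/d_o2 = 1/(-12.0) − 1/(32.48) = -0.1141, so d_i2 = -8.76 cm.
The final image is virtual, 8.76 cm to the left of lens 2 (overall magnification ≈ 0.041).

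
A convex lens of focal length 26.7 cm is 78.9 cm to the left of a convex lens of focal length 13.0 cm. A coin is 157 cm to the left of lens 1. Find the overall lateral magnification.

Lens 1: 1/d_i1 = 1/(26.7) − 1/(157) = 0.03108, so d_i1 = 32.17 cm; m₁ = −d_i1/d_o1 = -0.2049.
d_o2 = 78.9 − (32.17) = 46.73 cm.
Lens 2: 1/d_i2 = 1/(13.0) − 1/(46.73) = 0.05552, so d_i2 = 18.01 cm; m₂ = −d_i2/d_o2 = -0.3854.
m = m₁·m₂ = (-0.2049)(-0.3854) = +0.0790.

m = +0.0790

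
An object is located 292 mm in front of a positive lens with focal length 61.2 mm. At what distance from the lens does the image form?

77.4 mm

Thin-lens equation: 1/s_i = 1/f − 1/s_o = 1/(61.20) − 1/(292) = 0.01634 − 0.003425 = 0.01292, so s_i = 77.4 mm.
The image is real, inverted and reduced, on the far side of the lens.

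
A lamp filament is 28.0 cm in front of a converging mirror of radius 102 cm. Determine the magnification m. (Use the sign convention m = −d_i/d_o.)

f = R/2 = 102/2 = 51.00 cm.
1/d_i = 1/f − 1/d_o = 1/(51.00) − 1/(28.0) = -0.01611, so d_i = -62.09 cm.
m = −d_i/d_o = −(-62.09)/(28.0) = +2.22.
The image is virtual, upright and enlarged, behind the mirror.

m = +2.22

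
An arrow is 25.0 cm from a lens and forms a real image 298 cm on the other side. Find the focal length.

Real image ⇒ d_i = +298 cm.
1/f = 1/d_o + 1/d_i = 1/(25.0) + 1/(298) = 0.04336, so f = 23.1 cm.
Since f is positive, the lens is converging.

f = 23.1 cm (converging)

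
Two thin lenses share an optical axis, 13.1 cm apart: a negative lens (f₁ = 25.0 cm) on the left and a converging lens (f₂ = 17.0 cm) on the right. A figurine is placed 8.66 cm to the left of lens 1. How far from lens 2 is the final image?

131 cm

Lens 1 is diverging, so f₁ = −25.0 cm.
Lens 1: 1/d_i1 = 1/f₁ − 1/d_o1 = 1/(-25.0) − 1/(8.66) = -0.1555, so d_i1 = -6.432 cm.
The intermediate image is 6.432 cm to the left of lens 1 (virtual), which is 13.1 − (-6.432) = 19.53 cm to the left of lens 2, so d_o2 = +19.53 cm.
Lens 2: 1/d_i2 = 1/f₂ − 1/d_o2 = 1/(17.0) − 1/(19.53) = 0.007620, so d_i2 = 131 cm.
The final image is real, 131 cm to the right of lens 2 (overall magnification ≈ -5.0).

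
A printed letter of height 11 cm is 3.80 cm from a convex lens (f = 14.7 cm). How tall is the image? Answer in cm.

14.8 cm

1/d_i = 1/f − 1/d_o = 1/(14.70) − 1/(3.80) = -0.1951, so d_i = -5.125 cm.
m = −d_i/d_o = +1.349.
|h_i| = |m|·h_o = 1.349 × 11 = 14.8 cm. The image is virtual, upright and enlarged, on the same side as the object.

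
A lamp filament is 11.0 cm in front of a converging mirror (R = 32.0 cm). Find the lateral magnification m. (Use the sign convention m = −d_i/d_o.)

m = +3.20

f = R/2 = 32.0/2 = 16.00 cm.
1/d_i = 1/f − 1/d_o = 1/(16.00) − 1/(11.0) = -0.02841, so d_i = -35.20 cm.
m = −d_i/d_o = −(-35.20)/(11.0) = +3.20.
The image is virtual, upright and enlarged, behind the mirror.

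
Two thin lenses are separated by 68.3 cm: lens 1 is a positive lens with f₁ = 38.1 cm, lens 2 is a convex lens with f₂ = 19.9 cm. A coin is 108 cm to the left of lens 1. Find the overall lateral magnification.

Lens 1: 1/d_i1 = 1/(38.1) − 1/(108) = 0.01699, so d_i1 = 58.87 cm; m₁ = −d_i1/d_o1 = -0.5451.
d_o2 = 68.3 − (58.87) = 9.430 cm.
Lens 2: 1/d_i2 = 1/(19.9) − 1/(9.430) = -0.05579, so d_i2 = -17.92 cm; m₂ = −d_i2/d_o2 = +1.901.
m = m₁·m₂ = (-0.5451)(+1.901) = -1.04.

m = -1.04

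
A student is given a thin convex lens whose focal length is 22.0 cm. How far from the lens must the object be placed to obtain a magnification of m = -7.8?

m = −d_i/d_o ⇒ d_i = −m·d_o.
1/f = 1/d_o + 1/d_i = 1/d_o − 1/(m·d_o) = (1 − 1/m)/d_o, so d_o = f(1 − 1/m) = (22.00)(1 − 1/(-7.8)) = 24.8 cm.

24.8 cm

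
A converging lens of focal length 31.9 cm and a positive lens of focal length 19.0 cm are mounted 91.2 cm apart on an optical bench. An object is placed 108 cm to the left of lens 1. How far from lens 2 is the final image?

Lens 1: 1/d_i1 = 1/f₁ − 1/d_o1 = 1/(31.9) − 1/(108) = 0.02209, so d_i1 = 45.27 cm.
The intermediate image is 45.27 cm to the right of lens 1, which is 91.2 − (45.27) = 45.93 cm to the left of lens 2, so d_o2 = +45.93 cm.
Lens 2: 1/d_i2 = 1/f₂ − 1/d_o2 = 1/(19.0) − 1/(45.93) = 0.03086, so d_i2 = 32.4 cm.
The final image is real, 32.4 cm to the right of lens 2 (overall magnification ≈ 0.30).

32.4 cm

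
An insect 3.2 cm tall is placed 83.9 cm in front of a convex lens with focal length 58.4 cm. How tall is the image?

7.33 cm

1/d_i = 1/f − 1/d_o = 1/(58.40) − 1/(83.9) = 0.005204, so d_i = 192.1 cm.
m = −d_i/d_o = -2.290.
|h_i| = |m|·h_o = 2.290 × 3.2 = 7.33 cm. The image is real, inverted and enlarged, on the far side of the lens.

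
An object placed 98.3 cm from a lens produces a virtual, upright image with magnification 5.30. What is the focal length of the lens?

f = 121 cm (converging)

m = −d_i/d_o ⇒ d_i = −m·d_o = −(+5.30)·(98.3) = -521.0 cm.
1/f = 1/d_o + 1/d_i = 1/(98.3) + 1/(-521.0) = 0.008254, so f = 121 cm.
Since f is positive, the lens is converging.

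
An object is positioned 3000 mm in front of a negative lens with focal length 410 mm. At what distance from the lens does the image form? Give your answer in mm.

361 mm

For a negative lens, f = -410 mm.
Thin-lens equation: 1/q = 1/f − 1/p = 1/(-410.0) − 1/(3000) = -0.002439 − 0.0003333 = -0.002772, so q = -361 mm.
The image is virtual, upright and reduced, on the same side as the object.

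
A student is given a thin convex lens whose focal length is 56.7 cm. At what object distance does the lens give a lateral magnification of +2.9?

m = −d_i/d_o ⇒ d_i = −m·d_o.
1/f = 1/d_o + 1/d_i = 1/d_o − 1/(m·d_o) = (1 − 1/m)/d_o, so d_o = f(1 − 1/m) = (56.70)(1 − 1/(+2.9)) = 37.1 cm.

37.1 cm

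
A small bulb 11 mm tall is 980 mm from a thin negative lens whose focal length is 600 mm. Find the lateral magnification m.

For a negative lens, f = -600 mm.
1/d_i = 1/f − 1/d_o = 1/(-600.0) − 1/(980) = -0.002687, so d_i = -372.2 mm.
m = −d_i/d_o = −(-372.2)/(980) = +0.380.
The image is virtual, upright and reduced, on the same side as the object.

m = +0.380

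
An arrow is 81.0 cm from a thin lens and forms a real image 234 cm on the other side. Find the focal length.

Real image ⇒ d_i = +234 cm.
1/f = 1/d_o + 1/d_i = 1/(81.0) + 1/(234) = 0.01662, so f = 60.2 cm.
Since f is positive, the thin lens is converging.

f = 60.2 cm (converging)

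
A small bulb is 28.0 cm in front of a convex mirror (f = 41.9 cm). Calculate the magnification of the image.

m = +0.599

For a convex mirror, f = -41.9 cm.
1/d_i = 1/f − 1/d_o = 1/(-41.90) − 1/(28.0) = -0.05958, so d_i = -16.78 cm.
m = −d_i/d_o = −(-16.78)/(28.0) = +0.599.
The image is virtual, upright and reduced, behind the mirror.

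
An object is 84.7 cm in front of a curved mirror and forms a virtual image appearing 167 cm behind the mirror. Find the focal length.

f = 172 cm (concave)

Virtual image ⇒ d_i = −167 cm.
1/f = 1/d_o + 1/d_i = 1/(84.7) + 1/(-167) = 0.005818, so f = 172 cm.
Since f is positive, the curved mirror is concave.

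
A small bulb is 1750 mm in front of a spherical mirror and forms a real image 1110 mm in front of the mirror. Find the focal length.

f = 679 mm (concave)

Real image ⇒ d_i = +1110 mm.
1/f = 1/d_o + 1/d_i = 1/(1750) + 1/(1110) = 0.001472, so f = 679 mm.
Since f is positive, the spherical mirror is concave.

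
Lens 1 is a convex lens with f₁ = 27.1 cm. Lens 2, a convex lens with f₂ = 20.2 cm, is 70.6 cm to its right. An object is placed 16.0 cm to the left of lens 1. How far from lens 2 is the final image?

24.8 cm

Lens 1: 1/d_i1 = 1/f₁ − 1/d_o1 = 1/(27.1) − 1/(16.0) = -0.02560, so d_i1 = -39.06 cm.
The intermediate image is 39.06 cm to the left of lens 1 (virtual), which is 70.6 − (-39.06) = 109.7 cm to the left of lens 2, so d_o2 = +109.7 cm.
Lens 2: 1/d_i2 = 1/f₂ − 1/d_o2 = 1/(20.2) − 1/(109.7) = 0.04039, so d_i2 = 24.8 cm.
The final image is real, 24.8 cm to the right of lens 2 (overall magnification ≈ -0.55).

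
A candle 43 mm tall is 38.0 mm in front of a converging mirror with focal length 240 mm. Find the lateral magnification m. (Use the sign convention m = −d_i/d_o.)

1/d_i = 1/f − 1/d_o = 1/(240.0) − 1/(38.0) = -0.02215, so d_i = -45.15 mm.
m = −d_i/d_o = −(-45.15)/(38.0) = +1.19.
The image is virtual, upright and enlarged, behind the mirror.

m = +1.19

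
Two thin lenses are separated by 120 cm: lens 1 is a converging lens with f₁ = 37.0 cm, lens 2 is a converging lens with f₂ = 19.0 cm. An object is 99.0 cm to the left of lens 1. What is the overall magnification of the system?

Lens 1: 1/d_i1 = 1/(37.0) − 1/(99.0) = 0.01693, so d_i1 = 59.08 cm; m₁ = −d_i1/d_o1 = -0.5968.
d_o2 = 120 − (59.08) = 60.92 cm.
Lens 2: 1/d_i2 = 1/(19.0) − 1/(60.92) = 0.03622, so d_i2 = 27.61 cm; m₂ = −d_i2/d_o2 = -0.4532.
m = m₁·m₂ = (-0.5968)(-0.4532) = +0.270.

m = +0.270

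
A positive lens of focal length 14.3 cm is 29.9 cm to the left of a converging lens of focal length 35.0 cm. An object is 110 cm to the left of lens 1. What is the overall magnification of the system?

m = -0.243

Lens 1: 1/d_i1 = 1/(14.3) − 1/(110) = 0.06084, so d_i1 = 16.44 cm; m₁ = −d_i1/d_o1 = -0.1495.
d_o2 = 29.9 − (16.44) = 13.46 cm.
Lens 2: 1/d_i2 = 1/(35.0) − 1/(13.46) = -0.04572, so d_i2 = -21.87 cm; m₂ = −d_i2/d_o2 = +1.625.
m = m₁·m₂ = (-0.1495)(+1.625) = -0.243.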